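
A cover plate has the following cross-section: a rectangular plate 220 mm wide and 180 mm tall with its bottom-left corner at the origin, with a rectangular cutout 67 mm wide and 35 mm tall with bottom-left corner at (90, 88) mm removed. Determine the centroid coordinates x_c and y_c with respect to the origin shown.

plate: A = 220 × 180 = 39600.00, centroid at (110.00, 90.00).
hole: A = −(67 × 35) = -2345.00, centroid at (123.50, 105.50).
ΣA = 37255.00 mm²
ΣAx_c = (39600.00)(110.00) + (-2345.00)(123.50) = 4066392.50 mm³
ΣAy_c = (39600.00)(90.00) + (-2345.00)(105.50) = 3316602.50 mm³
x_c = 4066392.50 / 37255.00 = 109.15 mm
y_c = 3316602.50 / 37255.00 = 89.02 mm

x_c = 109.15 mm, y_c = 89.02 mm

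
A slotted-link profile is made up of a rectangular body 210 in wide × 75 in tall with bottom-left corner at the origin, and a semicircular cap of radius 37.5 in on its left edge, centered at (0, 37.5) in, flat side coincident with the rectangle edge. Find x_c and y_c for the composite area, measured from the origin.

rectangular body: A = 210 × 75 = 15750.00, centroid at (105.00, 37.50).
semicircular end: A = ½π·37.5² = 2208.93, centroid at (-15.92, 37.50).
ΣA = 17958.93 in²
ΣAx_c = (15750.00)(105.00) + (2208.93)(-15.92) = 1618593.75 in³
ΣAy_c = (15750.00)(37.50) + (2208.93)(37.50) = 673459.96 in³
x_c = 1618593.75 / 17958.93 = 90.13 in
y_c = 673459.96 / 17958.93 = 37.50 in

x_c = 90.13 in, y_c = 37.50 in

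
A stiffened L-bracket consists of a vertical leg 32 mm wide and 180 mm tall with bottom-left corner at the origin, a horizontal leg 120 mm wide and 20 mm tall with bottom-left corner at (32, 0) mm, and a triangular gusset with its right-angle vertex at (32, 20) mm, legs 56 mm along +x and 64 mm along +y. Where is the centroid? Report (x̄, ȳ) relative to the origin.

x̄ = 40.57 mm, ȳ = 61.94 mm

vertical leg: A = 32 × 180 = 5760.00, centroid at (16.00, 90.00).
horizontal leg: A = 120 × 20 = 2400.00, centroid at (92.00, 10.00).
gusset: A = ½·56·64 = 1792.00, centroid at (50.67, 41.33).
ΣA = 9952.00 mm², ΣAx̄ = 403754.67 mm³, ΣAȳ = 616469.33 mm³.
x̄ = 403754.67/9952.00 = 40.57 mm; ȳ = 616469.33/9952.00 = 61.94 mm.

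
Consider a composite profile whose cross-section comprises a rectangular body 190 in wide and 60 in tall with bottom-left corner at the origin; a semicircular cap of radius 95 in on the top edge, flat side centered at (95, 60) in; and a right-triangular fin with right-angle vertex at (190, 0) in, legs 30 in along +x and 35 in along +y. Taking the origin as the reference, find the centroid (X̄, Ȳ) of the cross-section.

rectangular body: A = 190 × 60 = 11400.00, centroid at (95.00, 30.00).
semicircular top: A = ½π·95² = 14176.44, centroid at (95.00, 100.32).
triangular fin: A = ½·30·35 = 525.00, centroid at (200.00, 11.67).
ΣA = 26101.44 in², ΣAX̄ = 2534761.50 in³, ΣAȲ = 1770294.54 in³.
X̄ = 2534761.50/26101.44 = 97.11 in; Ȳ = 1770294.54/26101.44 = 67.82 in.

X̄ = 97.11 in, Ȳ = 67.82 in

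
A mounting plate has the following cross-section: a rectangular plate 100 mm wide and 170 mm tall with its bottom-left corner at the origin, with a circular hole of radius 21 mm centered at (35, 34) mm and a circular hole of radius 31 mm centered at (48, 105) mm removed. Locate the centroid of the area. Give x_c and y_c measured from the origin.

x_c = 52.13 mm, y_c = 85.82 mm

plate: A = 100 × 170 = 17000.00, centroid at (50.00, 85.00).
hole 1: A = −π·21² = -1385.44, centroid at (35.00, 34.00).
hole 2: A = −π·31² = -3019.07, centroid at (48.00, 105.00).
ΣA = 12595.49 mm², ΣAx_c = 656594.13 mm³, ΣAy_c = 1080892.55 mm³.
x_c = 656594.13/12595.49 = 52.13 mm; y_c = 1080892.55/12595.49 = 85.82 mm.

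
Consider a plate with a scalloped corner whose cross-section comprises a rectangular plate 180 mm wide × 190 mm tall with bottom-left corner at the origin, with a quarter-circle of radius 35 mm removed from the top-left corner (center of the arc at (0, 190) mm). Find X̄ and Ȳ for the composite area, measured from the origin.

plate: A = 180 × 190 = 34200.00, centroid at (90.00, 95.00).
removed quarter-circle: A = −¼π·35² = -962.11, centroid at (14.85, 175.15).
ΣA = 33237.89 mm², ΣAX̄ = 3063708.33 mm³, ΣAȲ = 3080490.24 mm³.
X̄ = 3063708.33/33237.89 = 92.18 mm; Ȳ = 3080490.24/33237.89 = 92.68 mm.

X̄ = 92.18 mm, Ȳ = 92.68 mm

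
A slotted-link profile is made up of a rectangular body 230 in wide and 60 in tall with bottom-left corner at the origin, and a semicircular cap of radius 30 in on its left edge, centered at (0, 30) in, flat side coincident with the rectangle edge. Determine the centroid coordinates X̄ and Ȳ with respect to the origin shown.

X̄ = 103.13 in, Ȳ = 30.00 in

rectangular body: A = 230 × 60 = 13800.00, centroid at (115.00, 30.00).
semicircular end: A = ½π·30² = 1413.72, centroid at (-12.73, 30.00).
ΣA = 15213.72 in², ΣAX̄ = 1569000.00 in³, ΣAȲ = 456411.50 in³.
X̄ = 1569000.00/15213.72 = 103.13 in; Ȳ = 456411.50/15213.72 = 30.00 in.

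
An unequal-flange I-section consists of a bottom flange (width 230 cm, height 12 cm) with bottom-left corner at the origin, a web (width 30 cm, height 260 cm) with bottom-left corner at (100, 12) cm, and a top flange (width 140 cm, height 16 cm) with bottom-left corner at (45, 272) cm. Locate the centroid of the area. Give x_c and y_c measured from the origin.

x_c = 115.00 cm, y_c = 136.82 cm

bottom flange: A = 230 × 12 = 2760.00, centroid at (115.00, 6.00).
web: A = 30 × 260 = 7800.00, centroid at (115.00, 142.00).
top flange: A = 140 × 16 = 2240.00, centroid at (115.00, 280.00).
ΣA = 12800.00 cm², ΣAx_c = 1472000.00 cm³, ΣAy_c = 1751360.00 cm³.
x_c = 1472000.00/12800.00 = 115.00 cm; y_c = 1751360.00/12800.00 = 136.82 cm.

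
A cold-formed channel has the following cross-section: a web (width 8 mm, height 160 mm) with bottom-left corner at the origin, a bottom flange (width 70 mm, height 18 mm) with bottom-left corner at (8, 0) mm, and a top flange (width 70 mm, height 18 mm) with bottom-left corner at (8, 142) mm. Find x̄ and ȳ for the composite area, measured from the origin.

x̄ = 29.86 mm, ȳ = 80.00 mm

web: A = 8 × 160 = 1280.00, centroid at (4.00, 80.00).
bottom flange: A = 70 × 18 = 1260.00, centroid at (43.00, 9.00).
top flange: A = 70 × 18 = 1260.00, centroid at (43.00, 151.00).
ΣA = 3800.00 mm²
ΣAx̄ = (1280.00)(4.00) + (1260.00)(43.00) + (1260.00)(43.00) = 113480.00 mm³
ΣAȳ = (1280.00)(80.00) + (1260.00)(9.00) + (1260.00)(151.00) = 304000.00 mm³
x̄ = 113480.00 / 3800.00 = 29.86 mm
ȳ = 304000.00 / 3800.00 = 80.00 mm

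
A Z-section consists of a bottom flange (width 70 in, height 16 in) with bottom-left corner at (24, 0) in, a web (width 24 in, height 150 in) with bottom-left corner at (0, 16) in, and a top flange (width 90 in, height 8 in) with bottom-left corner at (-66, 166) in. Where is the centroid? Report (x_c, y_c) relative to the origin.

bottom flange: A = 70 × 16 = 1120.00, centroid at (59.00, 8.00).
web: A = 24 × 150 = 3600.00, centroid at (12.00, 91.00).
top flange: A = 90 × 8 = 720.00, centroid at (-21.00, 170.00).
ΣA = 5440.00 in², ΣAx_c = 94160.00 in³, ΣAy_c = 458960.00 in³.
x_c = 94160.00/5440.00 = 17.31 in; y_c = 458960.00/5440.00 = 84.37 in.

x_c = 17.31 in, y_c = 84.37 in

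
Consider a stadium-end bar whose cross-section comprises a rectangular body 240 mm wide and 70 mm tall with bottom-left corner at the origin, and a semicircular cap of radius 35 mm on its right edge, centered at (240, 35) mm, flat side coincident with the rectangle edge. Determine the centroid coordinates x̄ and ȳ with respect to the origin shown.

x̄ = 133.86 mm, ȳ = 35.00 mm

rectangular body: A = 240 × 70 = 16800.00, centroid at (120.00, 35.00).
semicircular end: A = ½π·35² = 1924.23, centroid at (254.85, 35.00).
ΣA = 18724.23 mm²
ΣAx̄ = (16800.00)(120.00) + (1924.23)(254.85) = 2506397.45 mm³
ΣAȳ = (16800.00)(35.00) + (1924.23)(35.00) = 655347.89 mm³
x̄ = 2506397.45 / 18724.23 = 133.86 mm
ȳ = 655347.89 / 18724.23 = 35.00 mm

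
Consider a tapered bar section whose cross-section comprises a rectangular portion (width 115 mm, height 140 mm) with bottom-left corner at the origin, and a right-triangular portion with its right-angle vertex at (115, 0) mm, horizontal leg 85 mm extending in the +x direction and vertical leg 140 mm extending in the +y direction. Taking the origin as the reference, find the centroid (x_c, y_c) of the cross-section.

rectangular portion: A = 115 × 140 = 16100.00, centroid at (57.50, 70.00).
triangular portion: A = ½·85·140 = 5950.00, centroid at (143.33, 46.67).
ΣA = 22050.00 mm²
ΣAx_c = (16100.00)(57.50) + (5950.00)(143.33) = 1778583.33 mm³
ΣAy_c = (16100.00)(70.00) + (5950.00)(46.67) = 1404666.67 mm³
x_c = 1778583.33 / 22050.00 = 80.66 mm
y_c = 1404666.67 / 22050.00 = 63.70 mm

x_c = 80.66 mm, y_c = 63.70 mm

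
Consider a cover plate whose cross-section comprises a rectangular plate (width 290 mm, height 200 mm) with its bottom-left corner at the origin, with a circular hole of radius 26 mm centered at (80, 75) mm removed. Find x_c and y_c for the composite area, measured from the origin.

x_c = 147.47 mm, y_c = 100.95 mm

plate: A = 290 × 200 = 58000.00, centroid at (145.00, 100.00).
hole: A = −π·26² = -2123.72, centroid at (80.00, 75.00).
ΣA = 55876.28 mm²
ΣAx_c = (58000.00)(145.00) + (-2123.72)(80.00) = 8240102.67 mm³
ΣAy_c = (58000.00)(100.00) + (-2123.72)(75.00) = 5640721.25 mm³
x_c = 8240102.67 / 55876.28 = 147.47 mm
y_c = 5640721.25 / 55876.28 = 100.95 mm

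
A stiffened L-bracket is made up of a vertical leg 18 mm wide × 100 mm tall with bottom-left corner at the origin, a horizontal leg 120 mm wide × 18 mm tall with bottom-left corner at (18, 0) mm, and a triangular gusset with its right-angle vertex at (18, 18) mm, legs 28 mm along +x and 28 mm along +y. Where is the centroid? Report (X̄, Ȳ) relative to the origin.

vertical leg: A = 18 × 100 = 1800.00, centroid at (9.00, 50.00).
horizontal leg: A = 120 × 18 = 2160.00, centroid at (78.00, 9.00).
gusset: A = ½·28·28 = 392.00, centroid at (27.33, 27.33).
ΣA = 4352.00 mm²
ΣAX̄ = (1800.00)(9.00) + (2160.00)(78.00) + (392.00)(27.33) = 195394.67 mm³
ΣAȲ = (1800.00)(50.00) + (2160.00)(9.00) + (392.00)(27.33) = 120154.67 mm³
X̄ = 195394.67 / 4352.00 = 44.90 mm
Ȳ = 120154.67 / 4352.00 = 27.61 mm

X̄ = 44.90 mm, Ȳ = 27.61 mm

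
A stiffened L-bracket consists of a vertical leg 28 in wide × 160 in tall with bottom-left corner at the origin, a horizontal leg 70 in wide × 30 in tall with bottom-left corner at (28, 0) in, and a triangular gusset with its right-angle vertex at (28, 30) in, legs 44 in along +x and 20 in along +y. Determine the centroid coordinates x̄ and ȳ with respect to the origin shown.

x̄ = 30.45 in, ȳ = 57.84 in

vertical leg: A = 28 × 160 = 4480.00, centroid at (14.00, 80.00).
horizontal leg: A = 70 × 30 = 2100.00, centroid at (63.00, 15.00).
gusset: A = ½·44·20 = 440.00, centroid at (42.67, 36.67).
ΣA = 7020.00 in²
ΣAx̄ = (4480.00)(14.00) + (2100.00)(63.00) + (440.00)(42.67) = 213793.33 in³
ΣAȳ = (4480.00)(80.00) + (2100.00)(15.00) + (440.00)(36.67) = 406033.33 in³
x̄ = 213793.33 / 7020.00 = 30.45 in
ȳ = 406033.33 / 7020.00 = 57.84 in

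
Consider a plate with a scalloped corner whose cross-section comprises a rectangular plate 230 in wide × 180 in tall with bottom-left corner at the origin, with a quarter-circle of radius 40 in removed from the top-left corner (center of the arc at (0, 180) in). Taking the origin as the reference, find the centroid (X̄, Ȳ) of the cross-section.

plate: A = 230 × 180 = 41400.00, centroid at (115.00, 90.00).
removed quarter-circle: A = −¼π·40² = -1256.64, centroid at (16.98, 163.02).
ΣA = 40143.36 in²
ΣAX̄ = (41400.00)(115.00) + (-1256.64)(16.98) = 4739666.67 in³
ΣAȲ = (41400.00)(90.00) + (-1256.64)(163.02) = 3521138.66 in³
X̄ = 4739666.67 / 40143.36 = 118.07 in
Ȳ = 3521138.66 / 40143.36 = 87.71 in

X̄ = 118.07 in, Ȳ = 87.71 in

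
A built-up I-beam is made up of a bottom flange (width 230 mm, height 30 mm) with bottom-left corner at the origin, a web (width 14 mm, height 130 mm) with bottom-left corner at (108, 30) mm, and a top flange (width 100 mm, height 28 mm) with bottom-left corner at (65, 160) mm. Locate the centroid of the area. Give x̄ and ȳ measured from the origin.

Part | A | x̄ᵢ | ȳᵢ | A·x̄ᵢ | A·ȳᵢ
bottom flange | 6900.00 | 115.00 | 15.00 | 793500.00 | 103500.00
web | 1820.00 | 115.00 | 95.00 | 209300.00 | 172900.00
top flange | 2800.00 | 115.00 | 174.00 | 322000.00 | 487200.00
Σ | 11520.00 |  |  | 1324800.00 | 763600.00
x̄ = 1324800.00 / 11520.00 = 115.00 mm
ȳ = 763600.00 / 11520.00 = 66.28 mm

x̄ = 115.00 mm, ȳ = 66.28 mm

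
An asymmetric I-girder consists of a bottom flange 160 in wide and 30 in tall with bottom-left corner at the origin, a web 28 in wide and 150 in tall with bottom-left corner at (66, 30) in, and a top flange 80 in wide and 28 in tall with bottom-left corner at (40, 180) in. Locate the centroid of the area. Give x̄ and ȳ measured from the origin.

x̄ = 80.00 in, ȳ = 84.30 in

bottom flange: A = 160 × 30 = 4800.00, centroid at (80.00, 15.00).
web: A = 28 × 150 = 4200.00, centroid at (80.00, 105.00).
top flange: A = 80 × 28 = 2240.00, centroid at (80.00, 194.00).
ΣA = 11240.00 in²
ΣAx̄ = (4800.00)(80.00) + (4200.00)(80.00) + (2240.00)(80.00) = 899200.00 in³
ΣAȳ = (4800.00)(15.00) + (4200.00)(105.00) + (2240.00)(194.00) = 947560.00 in³
x̄ = 899200.00 / 11240.00 = 80.00 in
ȳ = 947560.00 / 11240.00 = 84.30 in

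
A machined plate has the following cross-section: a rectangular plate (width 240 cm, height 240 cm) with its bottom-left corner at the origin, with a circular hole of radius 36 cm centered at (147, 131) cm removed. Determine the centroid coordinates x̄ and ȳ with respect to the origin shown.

x̄ = 117.95 cm, ȳ = 119.16 cm

Part | A | x̄ᵢ | ȳᵢ | A·x̄ᵢ | A·ȳᵢ
plate | 57600.00 | 120.00 | 120.00 | 6912000.00 | 6912000.00
hole | -4071.50 | 147.00 | 131.00 | -598511.10 | -533367.03
Σ | 53528.50 |  |  | 6313488.90 | 6378632.97
x̄ = 6313488.90 / 53528.50 = 117.95 cm
ȳ = 6378632.97 / 53528.50 = 119.16 cm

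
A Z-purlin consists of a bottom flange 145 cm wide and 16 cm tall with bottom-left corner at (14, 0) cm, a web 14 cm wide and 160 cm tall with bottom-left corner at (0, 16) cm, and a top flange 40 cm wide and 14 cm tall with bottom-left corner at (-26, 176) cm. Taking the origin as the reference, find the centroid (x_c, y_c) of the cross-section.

bottom flange: A = 145 × 16 = 2320.00, centroid at (86.50, 8.00).
web: A = 14 × 160 = 2240.00, centroid at (7.00, 96.00).
top flange: A = 40 × 14 = 560.00, centroid at (-6.00, 183.00).
ΣA = 5120.00 cm²
ΣAx_c = (2320.00)(86.50) + (2240.00)(7.00) + (560.00)(-6.00) = 213000.00 cm³
ΣAy_c = (2320.00)(8.00) + (2240.00)(96.00) + (560.00)(183.00) = 336080.00 cm³
x_c = 213000.00 / 5120.00 = 41.60 cm
y_c = 336080.00 / 5120.00 = 65.64 cm

x_c = 41.60 cm, y_c = 65.64 cm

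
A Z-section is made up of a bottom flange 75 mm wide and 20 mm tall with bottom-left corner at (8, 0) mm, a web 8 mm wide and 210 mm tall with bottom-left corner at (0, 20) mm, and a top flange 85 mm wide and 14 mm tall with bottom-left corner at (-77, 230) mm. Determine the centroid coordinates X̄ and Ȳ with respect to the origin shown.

X̄ = 7.76 mm, Ȳ = 116.03 mm

bottom flange: A = 75 × 20 = 1500.00, centroid at (45.50, 10.00).
web: A = 8 × 210 = 1680.00, centroid at (4.00, 125.00).
top flange: A = 85 × 14 = 1190.00, centroid at (-34.50, 237.00).
ΣA = 4370.00 mm², ΣAX̄ = 33915.00 mm³, ΣAȲ = 507030.00 mm³.
X̄ = 33915.00/4370.00 = 7.76 mm; Ȳ = 507030.00/4370.00 = 116.03 mm.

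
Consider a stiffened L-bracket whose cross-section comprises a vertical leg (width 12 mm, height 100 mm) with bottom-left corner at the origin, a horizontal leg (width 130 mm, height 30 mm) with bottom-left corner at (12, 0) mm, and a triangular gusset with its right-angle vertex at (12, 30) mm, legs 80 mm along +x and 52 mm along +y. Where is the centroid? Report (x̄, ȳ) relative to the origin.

x̄ = 54.03 mm, ȳ = 30.22 mm

Part | A | x̄ᵢ | ȳᵢ | A·x̄ᵢ | A·ȳᵢ
vertical leg | 1200.00 | 6.00 | 50.00 | 7200.00 | 60000.00
horizontal leg | 3900.00 | 77.00 | 15.00 | 300300.00 | 58500.00
gusset | 2080.00 | 38.67 | 47.33 | 80426.67 | 98453.33
Σ | 7180.00 |  |  | 387926.67 | 216953.33
x̄ = 387926.67 / 7180.00 = 54.03 mm
ȳ = 216953.33 / 7180.00 = 30.22 mm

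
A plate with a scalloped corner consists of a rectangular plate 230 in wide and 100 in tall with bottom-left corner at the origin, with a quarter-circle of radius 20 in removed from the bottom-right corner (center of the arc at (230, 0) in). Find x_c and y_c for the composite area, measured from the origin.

x_c = 113.52 in, y_c = 50.57 in

plate: A = 230 × 100 = 23000.00, centroid at (115.00, 50.00).
removed quarter-circle: A = −¼π·20² = -314.16, centroid at (221.51, 8.49).
ΣA = 22685.84 in²
ΣAx_c = (23000.00)(115.00) + (-314.16)(221.51) = 2575410.04 in³
ΣAy_c = (23000.00)(50.00) + (-314.16)(8.49) = 1147333.33 in³
x_c = 2575410.04 / 22685.84 = 113.52 in
y_c = 1147333.33 / 22685.84 = 50.57 in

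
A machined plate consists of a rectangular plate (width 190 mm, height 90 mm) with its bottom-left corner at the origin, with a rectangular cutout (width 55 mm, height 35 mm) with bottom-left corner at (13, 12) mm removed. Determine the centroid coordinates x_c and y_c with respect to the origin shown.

x_c = 101.91 mm, y_c = 46.97 mm

plate: A = 190 × 90 = 17100.00, centroid at (95.00, 45.00).
hole: A = −(55 × 35) = -1925.00, centroid at (40.50, 29.50).
ΣA = 15175.00 mm²
ΣAx_c = (17100.00)(95.00) + (-1925.00)(40.50) = 1546537.50 mm³
ΣAy_c = (17100.00)(45.00) + (-1925.00)(29.50) = 712712.50 mm³
x_c = 1546537.50 / 15175.00 = 101.91 mm
y_c = 712712.50 / 15175.00 = 46.97 mm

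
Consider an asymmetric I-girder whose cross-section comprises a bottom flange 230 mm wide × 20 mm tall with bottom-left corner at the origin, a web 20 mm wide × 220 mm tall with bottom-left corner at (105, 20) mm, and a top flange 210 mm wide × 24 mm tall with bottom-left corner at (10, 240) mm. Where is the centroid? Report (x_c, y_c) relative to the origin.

x_c = 115.00 mm, y_c = 134.48 mm

bottom flange: A = 230 × 20 = 4600.00, centroid at (115.00, 10.00).
web: A = 20 × 220 = 4400.00, centroid at (115.00, 130.00).
top flange: A = 210 × 24 = 5040.00, centroid at (115.00, 252.00).
ΣA = 14040.00 mm²
ΣAx_c = (4600.00)(115.00) + (4400.00)(115.00) + (5040.00)(115.00) = 1614600.00 mm³
ΣAy_c = (4600.00)(10.00) + (4400.00)(130.00) + (5040.00)(252.00) = 1888080.00 mm³
x_c = 1614600.00 / 14040.00 = 115.00 mm
y_c = 1888080.00 / 14040.00 = 134.48 mm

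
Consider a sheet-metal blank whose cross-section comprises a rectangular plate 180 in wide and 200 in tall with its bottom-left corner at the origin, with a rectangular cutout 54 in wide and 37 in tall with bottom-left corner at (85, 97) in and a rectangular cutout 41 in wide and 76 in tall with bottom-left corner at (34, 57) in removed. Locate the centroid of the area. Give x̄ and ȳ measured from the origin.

Part | A | x̄ᵢ | ȳᵢ | A·x̄ᵢ | A·ȳᵢ
plate | 36000.00 | 90.00 | 100.00 | 3240000.00 | 3600000.00
hole 1 | -1998.00 | 112.00 | 115.50 | -223776.00 | -230769.00
hole 2 | -3116.00 | 54.50 | 95.00 | -169822.00 | -296020.00
Σ | 30886.00 |  |  | 2846402.00 | 3073211.00
x̄ = 2846402.00 / 30886.00 = 92.16 in
ȳ = 3073211.00 / 30886.00 = 99.50 in

x̄ = 92.16 in, ȳ = 99.50 in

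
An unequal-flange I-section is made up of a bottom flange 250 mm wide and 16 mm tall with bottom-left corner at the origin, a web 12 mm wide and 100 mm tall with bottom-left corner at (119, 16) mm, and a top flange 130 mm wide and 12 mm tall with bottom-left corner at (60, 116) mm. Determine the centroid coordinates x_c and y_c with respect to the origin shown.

bottom flange: A = 250 × 16 = 4000.00, centroid at (125.00, 8.00).
web: A = 12 × 100 = 1200.00, centroid at (125.00, 66.00).
top flange: A = 130 × 12 = 1560.00, centroid at (125.00, 122.00).
ΣA = 6760.00 mm², ΣAx_c = 845000.00 mm³, ΣAy_c = 301520.00 mm³.
x_c = 845000.00/6760.00 = 125.00 mm; y_c = 301520.00/6760.00 = 44.60 mm.

x_c = 125.00 mm, y_c = 44.60 mm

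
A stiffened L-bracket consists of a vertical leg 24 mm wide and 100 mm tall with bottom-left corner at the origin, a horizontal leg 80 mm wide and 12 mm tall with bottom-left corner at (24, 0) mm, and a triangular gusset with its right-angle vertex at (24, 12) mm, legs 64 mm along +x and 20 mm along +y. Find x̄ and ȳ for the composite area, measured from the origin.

x̄ = 29.81 mm, ȳ = 34.43 mm

vertical leg: A = 24 × 100 = 2400.00, centroid at (12.00, 50.00).
horizontal leg: A = 80 × 12 = 960.00, centroid at (64.00, 6.00).
gusset: A = ½·64·20 = 640.00, centroid at (45.33, 18.67).
ΣA = 4000.00 mm²
ΣAx̄ = (2400.00)(12.00) + (960.00)(64.00) + (640.00)(45.33) = 119253.33 mm³
ΣAȳ = (2400.00)(50.00) + (960.00)(6.00) + (640.00)(18.67) = 137706.67 mm³
x̄ = 119253.33 / 4000.00 = 29.81 mm
ȳ = 137706.67 / 4000.00 = 34.43 mm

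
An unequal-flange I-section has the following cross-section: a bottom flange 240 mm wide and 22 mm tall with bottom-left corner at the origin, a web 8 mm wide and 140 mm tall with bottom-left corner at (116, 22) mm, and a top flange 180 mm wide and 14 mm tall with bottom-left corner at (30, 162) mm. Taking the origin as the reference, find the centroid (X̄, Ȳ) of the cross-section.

bottom flange: A = 240 × 22 = 5280.00, centroid at (120.00, 11.00).
web: A = 8 × 140 = 1120.00, centroid at (120.00, 92.00).
top flange: A = 180 × 14 = 2520.00, centroid at (120.00, 169.00).
ΣA = 8920.00 mm²
ΣAX̄ = (5280.00)(120.00) + (1120.00)(120.00) + (2520.00)(120.00) = 1070400.00 mm³
ΣAȲ = (5280.00)(11.00) + (1120.00)(92.00) + (2520.00)(169.00) = 587000.00 mm³
X̄ = 1070400.00 / 8920.00 = 120.00 mm
Ȳ = 587000.00 / 8920.00 = 65.81 mm

X̄ = 120.00 mm, Ȳ = 65.81 mm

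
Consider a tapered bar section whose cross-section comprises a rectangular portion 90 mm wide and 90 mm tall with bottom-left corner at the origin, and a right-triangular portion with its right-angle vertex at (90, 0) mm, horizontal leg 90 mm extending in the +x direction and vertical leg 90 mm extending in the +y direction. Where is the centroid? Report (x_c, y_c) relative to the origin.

x_c = 70.00 mm, y_c = 40.00 mm

Part | A | x̄ᵢ | ȳᵢ | A·x̄ᵢ | A·ȳᵢ
rectangular portion | 8100.00 | 45.00 | 45.00 | 364500.00 | 364500.00
triangular portion | 4050.00 | 120.00 | 30.00 | 486000.00 | 121500.00
Σ | 12150.00 |  |  | 850500.00 | 486000.00
x_c = 850500.00 / 12150.00 = 70.00 mm
y_c = 486000.00 / 12150.00 = 40.00 mm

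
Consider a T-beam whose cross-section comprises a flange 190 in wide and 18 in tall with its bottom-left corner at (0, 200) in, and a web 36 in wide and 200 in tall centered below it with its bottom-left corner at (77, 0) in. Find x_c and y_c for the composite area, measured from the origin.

x_c = 95.00 in, y_c = 135.10 in

web: A = 36 × 200 = 7200.00, centroid at (95.00, 100.00).
flange: A = 190 × 18 = 3420.00, centroid at (95.00, 209.00).
ΣA = 10620.00 in²
ΣAx_c = (7200.00)(95.00) + (3420.00)(95.00) = 1008900.00 in³
ΣAy_c = (7200.00)(100.00) + (3420.00)(209.00) = 1434780.00 in³
x_c = 1008900.00 / 10620.00 = 95.00 in
y_c = 1434780.00 / 10620.00 = 135.10 in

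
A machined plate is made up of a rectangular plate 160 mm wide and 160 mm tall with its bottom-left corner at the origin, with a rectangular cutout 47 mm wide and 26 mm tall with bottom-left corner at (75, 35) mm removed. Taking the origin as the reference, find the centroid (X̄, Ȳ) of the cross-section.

plate: A = 160 × 160 = 25600.00, centroid at (80.00, 80.00).
hole: A = −(47 × 26) = -1222.00, centroid at (98.50, 48.00).
ΣA = 24378.00 mm²
ΣAX̄ = (25600.00)(80.00) + (-1222.00)(98.50) = 1927633.00 mm³
ΣAȲ = (25600.00)(80.00) + (-1222.00)(48.00) = 1989344.00 mm³
X̄ = 1927633.00 / 24378.00 = 79.07 mm
Ȳ = 1989344.00 / 24378.00 = 81.60 mm

X̄ = 79.07 mm, Ȳ = 81.60 mm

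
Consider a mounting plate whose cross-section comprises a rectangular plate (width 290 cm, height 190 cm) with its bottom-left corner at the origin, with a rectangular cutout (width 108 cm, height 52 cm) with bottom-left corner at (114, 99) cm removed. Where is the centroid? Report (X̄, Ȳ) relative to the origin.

plate: A = 290 × 190 = 55100.00, centroid at (145.00, 95.00).
hole: A = −(108 × 52) = -5616.00, centroid at (168.00, 125.00).
ΣA = 49484.00 cm²
ΣAX̄ = (55100.00)(145.00) + (-5616.00)(168.00) = 7046012.00 cm³
ΣAȲ = (55100.00)(95.00) + (-5616.00)(125.00) = 4532500.00 cm³
X̄ = 7046012.00 / 49484.00 = 142.39 cm
Ȳ = 4532500.00 / 49484.00 = 91.60 cm

X̄ = 142.39 cm, Ȳ = 91.60 cm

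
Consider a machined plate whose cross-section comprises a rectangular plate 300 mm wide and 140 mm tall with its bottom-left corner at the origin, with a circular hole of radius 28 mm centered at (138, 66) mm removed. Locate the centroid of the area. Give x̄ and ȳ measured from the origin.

x̄ = 150.75 mm, ȳ = 70.25 mm

plate: A = 300 × 140 = 42000.00, centroid at (150.00, 70.00).
hole: A = −π·28² = -2463.01, centroid at (138.00, 66.00).
ΣA = 39536.99 mm², ΣAx̄ = 5960104.81 mm³, ΣAȳ = 2777441.43 mm³.
x̄ = 5960104.81/39536.99 = 150.75 mm; ȳ = 2777441.43/39536.99 = 70.25 mm.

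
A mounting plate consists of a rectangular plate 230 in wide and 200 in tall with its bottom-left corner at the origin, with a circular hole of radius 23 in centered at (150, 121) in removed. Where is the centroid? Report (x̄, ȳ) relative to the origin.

Part | A | x̄ᵢ | ȳᵢ | A·x̄ᵢ | A·ȳᵢ
plate | 46000.00 | 115.00 | 100.00 | 5290000.00 | 4600000.00
hole | -1661.90 | 150.00 | 121.00 | -249285.38 | -201090.20
Σ | 44338.10 |  |  | 5040714.62 | 4398909.80
x̄ = 5040714.62 / 44338.10 = 113.69 in
ȳ = 4398909.80 / 44338.10 = 99.21 in

x̄ = 113.69 in, ȳ = 99.21 in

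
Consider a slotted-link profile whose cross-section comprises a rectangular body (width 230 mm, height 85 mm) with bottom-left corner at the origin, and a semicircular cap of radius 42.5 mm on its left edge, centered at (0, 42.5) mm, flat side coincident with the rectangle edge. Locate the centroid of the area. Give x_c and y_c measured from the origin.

rectangular body: A = 230 × 85 = 19550.00, centroid at (115.00, 42.50).
semicircular end: A = ½π·42.5² = 2837.25, centroid at (-18.04, 42.50).
ΣA = 22387.25 mm², ΣAx_c = 2197072.92 mm³, ΣAy_c = 951458.16 mm³.
x_c = 2197072.92/22387.25 = 98.14 mm; y_c = 951458.16/22387.25 = 42.50 mm.

x_c = 98.14 mm, y_c = 42.50 mm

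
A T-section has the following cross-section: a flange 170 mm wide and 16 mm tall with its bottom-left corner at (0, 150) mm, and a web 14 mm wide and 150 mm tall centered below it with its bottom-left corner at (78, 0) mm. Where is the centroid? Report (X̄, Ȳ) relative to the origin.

Part | A | x̄ᵢ | ȳᵢ | A·x̄ᵢ | A·ȳᵢ
web | 2100.00 | 85.00 | 75.00 | 178500.00 | 157500.00
flange | 2720.00 | 85.00 | 158.00 | 231200.00 | 429760.00
Σ | 4820.00 |  |  | 409700.00 | 587260.00
X̄ = 409700.00 / 4820.00 = 85.00 mm
Ȳ = 587260.00 / 4820.00 = 121.84 mm

X̄ = 85.00 mm, Ȳ = 121.84 mm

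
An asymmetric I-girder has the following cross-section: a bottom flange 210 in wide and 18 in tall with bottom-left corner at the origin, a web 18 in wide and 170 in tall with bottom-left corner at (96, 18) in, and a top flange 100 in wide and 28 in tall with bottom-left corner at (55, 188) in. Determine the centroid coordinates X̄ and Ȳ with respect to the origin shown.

X̄ = 105.00 in, Ȳ = 94.90 in

Part | A | x̄ᵢ | ȳᵢ | A·x̄ᵢ | A·ȳᵢ
bottom flange | 3780.00 | 105.00 | 9.00 | 396900.00 | 34020.00
web | 3060.00 | 105.00 | 103.00 | 321300.00 | 315180.00
top flange | 2800.00 | 105.00 | 202.00 | 294000.00 | 565600.00
Σ | 9640.00 |  |  | 1012200.00 | 914800.00
X̄ = 1012200.00 / 9640.00 = 105.00 in
Ȳ = 914800.00 / 9640.00 = 94.90 in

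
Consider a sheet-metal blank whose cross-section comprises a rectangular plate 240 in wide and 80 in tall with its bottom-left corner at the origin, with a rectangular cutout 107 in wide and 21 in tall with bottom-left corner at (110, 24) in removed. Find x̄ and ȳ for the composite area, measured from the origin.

plate: A = 240 × 80 = 19200.00, centroid at (120.00, 40.00).
hole: A = −(107 × 21) = -2247.00, centroid at (163.50, 34.50).
ΣA = 16953.00 in²
ΣAx̄ = (19200.00)(120.00) + (-2247.00)(163.50) = 1936615.50 in³
ΣAȳ = (19200.00)(40.00) + (-2247.00)(34.50) = 690478.50 in³
x̄ = 1936615.50 / 16953.00 = 114.23 in
ȳ = 690478.50 / 16953.00 = 40.73 in

x̄ = 114.23 in, ȳ = 40.73 in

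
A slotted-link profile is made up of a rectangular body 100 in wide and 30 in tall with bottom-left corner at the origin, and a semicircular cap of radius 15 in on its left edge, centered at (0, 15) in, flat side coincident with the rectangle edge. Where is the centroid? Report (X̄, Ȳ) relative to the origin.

Part | A | x̄ᵢ | ȳᵢ | A·x̄ᵢ | A·ȳᵢ
rectangular body | 3000.00 | 50.00 | 15.00 | 150000.00 | 45000.00
semicircular end | 353.43 | -6.37 | 15.00 | -2250.00 | 5301.44
Σ | 3353.43 |  |  | 147750.00 | 50301.44
X̄ = 147750.00 / 3353.43 = 44.06 in
Ȳ = 50301.44 / 3353.43 = 15.00 in

X̄ = 44.06 in, Ȳ = 15.00 in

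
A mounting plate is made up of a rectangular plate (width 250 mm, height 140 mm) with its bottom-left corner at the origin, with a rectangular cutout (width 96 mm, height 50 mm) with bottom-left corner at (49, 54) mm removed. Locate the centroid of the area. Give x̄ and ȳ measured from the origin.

plate: A = 250 × 140 = 35000.00, centroid at (125.00, 70.00).
hole: A = −(96 × 50) = -4800.00, centroid at (97.00, 79.00).
ΣA = 30200.00 mm²
ΣAx̄ = (35000.00)(125.00) + (-4800.00)(97.00) = 3909400.00 mm³
ΣAȳ = (35000.00)(70.00) + (-4800.00)(79.00) = 2070800.00 mm³
x̄ = 3909400.00 / 30200.00 = 129.45 mm
ȳ = 2070800.00 / 30200.00 = 68.57 mm

x̄ = 129.45 mm, ȳ = 68.57 mm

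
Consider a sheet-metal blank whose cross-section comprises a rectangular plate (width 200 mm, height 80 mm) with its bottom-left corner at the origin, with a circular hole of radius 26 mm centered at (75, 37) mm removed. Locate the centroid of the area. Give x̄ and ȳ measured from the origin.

plate: A = 200 × 80 = 16000.00, centroid at (100.00, 40.00).
hole: A = −π·26² = -2123.72, centroid at (75.00, 37.00).
ΣA = 13876.28 mm²
ΣAx̄ = (16000.00)(100.00) + (-2123.72)(75.00) = 1440721.25 mm³
ΣAȳ = (16000.00)(40.00) + (-2123.72)(37.00) = 561422.48 mm³
x̄ = 1440721.25 / 13876.28 = 103.83 mm
ȳ = 561422.48 / 13876.28 = 40.46 mm

x̄ = 103.83 mm, ȳ = 40.46 mm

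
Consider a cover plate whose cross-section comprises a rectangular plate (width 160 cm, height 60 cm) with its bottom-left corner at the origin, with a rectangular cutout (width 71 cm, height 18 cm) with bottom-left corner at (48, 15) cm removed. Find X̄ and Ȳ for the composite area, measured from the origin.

Part | A | x̄ᵢ | ȳᵢ | A·x̄ᵢ | A·ȳᵢ
plate | 9600.00 | 80.00 | 30.00 | 768000.00 | 288000.00
hole | -1278.00 | 83.50 | 24.00 | -106713.00 | -30672.00
Σ | 8322.00 |  |  | 661287.00 | 257328.00
X̄ = 661287.00 / 8322.00 = 79.46 cm
Ȳ = 257328.00 / 8322.00 = 30.92 cm

X̄ = 79.46 cm, Ȳ = 30.92 cm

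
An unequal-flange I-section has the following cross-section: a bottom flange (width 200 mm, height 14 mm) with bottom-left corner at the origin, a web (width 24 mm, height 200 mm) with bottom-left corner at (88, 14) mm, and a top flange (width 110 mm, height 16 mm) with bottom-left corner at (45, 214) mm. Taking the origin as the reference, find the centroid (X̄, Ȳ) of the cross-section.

X̄ = 100.00 mm, Ȳ = 102.30 mm

bottom flange: A = 200 × 14 = 2800.00, centroid at (100.00, 7.00).
web: A = 24 × 200 = 4800.00, centroid at (100.00, 114.00).
top flange: A = 110 × 16 = 1760.00, centroid at (100.00, 222.00).
ΣA = 9360.00 mm²
ΣAX̄ = (2800.00)(100.00) + (4800.00)(100.00) + (1760.00)(100.00) = 936000.00 mm³
ΣAȲ = (2800.00)(7.00) + (4800.00)(114.00) + (1760.00)(222.00) = 957520.00 mm³
X̄ = 936000.00 / 9360.00 = 100.00 mm
Ȳ = 957520.00 / 9360.00 = 102.30 mm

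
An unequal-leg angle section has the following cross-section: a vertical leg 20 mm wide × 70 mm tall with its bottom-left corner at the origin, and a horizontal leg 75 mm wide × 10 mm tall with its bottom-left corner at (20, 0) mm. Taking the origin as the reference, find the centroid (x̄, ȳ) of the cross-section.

vertical leg: A = 20 × 70 = 1400.00, centroid at (10.00, 35.00).
horizontal leg: A = 75 × 10 = 750.00, centroid at (57.50, 5.00).
ΣA = 2150.00 mm², ΣAx̄ = 57125.00 mm³, ΣAȳ = 52750.00 mm³.
x̄ = 57125.00/2150.00 = 26.57 mm; ȳ = 52750.00/2150.00 = 24.53 mm.

x̄ = 26.57 mm, ȳ = 24.53 mm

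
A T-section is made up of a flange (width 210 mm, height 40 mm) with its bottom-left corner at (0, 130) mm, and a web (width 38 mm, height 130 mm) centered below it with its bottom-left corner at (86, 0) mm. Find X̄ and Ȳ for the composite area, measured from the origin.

X̄ = 105.00 mm, Ȳ = 118.52 mm

web: A = 38 × 130 = 4940.00, centroid at (105.00, 65.00).
flange: A = 210 × 40 = 8400.00, centroid at (105.00, 150.00).
ΣA = 13340.00 mm²
ΣAX̄ = (4940.00)(105.00) + (8400.00)(105.00) = 1400700.00 mm³
ΣAȲ = (4940.00)(65.00) + (8400.00)(150.00) = 1581100.00 mm³
X̄ = 1400700.00 / 13340.00 = 105.00 mm
Ȳ = 1581100.00 / 13340.00 = 118.52 mm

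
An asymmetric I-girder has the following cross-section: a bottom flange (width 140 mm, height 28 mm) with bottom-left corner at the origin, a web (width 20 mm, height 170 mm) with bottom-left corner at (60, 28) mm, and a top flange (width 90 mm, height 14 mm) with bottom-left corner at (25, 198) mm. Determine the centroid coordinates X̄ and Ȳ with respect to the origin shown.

bottom flange: A = 140 × 28 = 3920.00, centroid at (70.00, 14.00).
web: A = 20 × 170 = 3400.00, centroid at (70.00, 113.00).
top flange: A = 90 × 14 = 1260.00, centroid at (70.00, 205.00).
ΣA = 8580.00 mm²
ΣAX̄ = (3920.00)(70.00) + (3400.00)(70.00) + (1260.00)(70.00) = 600600.00 mm³
ΣAȲ = (3920.00)(14.00) + (3400.00)(113.00) + (1260.00)(205.00) = 697380.00 mm³
X̄ = 600600.00 / 8580.00 = 70.00 mm
Ȳ = 697380.00 / 8580.00 = 81.28 mm

X̄ = 70.00 mm, Ȳ = 81.28 mm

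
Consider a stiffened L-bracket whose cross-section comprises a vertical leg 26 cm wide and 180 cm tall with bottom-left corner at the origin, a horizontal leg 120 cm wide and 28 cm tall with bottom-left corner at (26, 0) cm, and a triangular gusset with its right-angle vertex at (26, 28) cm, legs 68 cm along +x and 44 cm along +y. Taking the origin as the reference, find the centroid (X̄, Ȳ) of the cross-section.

X̄ = 44.32 cm, Ȳ = 55.80 cm

Part | A | x̄ᵢ | ȳᵢ | A·x̄ᵢ | A·ȳᵢ
vertical leg | 4680.00 | 13.00 | 90.00 | 60840.00 | 421200.00
horizontal leg | 3360.00 | 86.00 | 14.00 | 288960.00 | 47040.00
gusset | 1496.00 | 48.67 | 42.67 | 72805.33 | 63829.33
Σ | 9536.00 |  |  | 422605.33 | 532069.33
X̄ = 422605.33 / 9536.00 = 44.32 cm
Ȳ = 532069.33 / 9536.00 = 55.80 cm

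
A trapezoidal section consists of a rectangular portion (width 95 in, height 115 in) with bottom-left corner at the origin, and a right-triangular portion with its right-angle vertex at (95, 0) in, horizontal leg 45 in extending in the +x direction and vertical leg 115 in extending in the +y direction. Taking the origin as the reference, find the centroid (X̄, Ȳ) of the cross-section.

X̄ = 59.47 in, Ȳ = 53.83 in

Part | A | x̄ᵢ | ȳᵢ | A·x̄ᵢ | A·ȳᵢ
rectangular portion | 10925.00 | 47.50 | 57.50 | 518937.50 | 628187.50
triangular portion | 2587.50 | 110.00 | 38.33 | 284625.00 | 99187.50
Σ | 13512.50 |  |  | 803562.50 | 727375.00
X̄ = 803562.50 / 13512.50 = 59.47 in
Ȳ = 727375.00 / 13512.50 = 53.83 in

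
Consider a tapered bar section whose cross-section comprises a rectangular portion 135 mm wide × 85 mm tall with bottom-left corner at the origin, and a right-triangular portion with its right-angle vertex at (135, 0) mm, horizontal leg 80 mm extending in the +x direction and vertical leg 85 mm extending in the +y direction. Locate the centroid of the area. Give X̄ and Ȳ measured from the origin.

X̄ = 89.02 mm, Ȳ = 39.26 mm

rectangular portion: A = 135 × 85 = 11475.00, centroid at (67.50, 42.50).
triangular portion: A = ½·80·85 = 3400.00, centroid at (161.67, 28.33).
ΣA = 14875.00 mm²
ΣAX̄ = (11475.00)(67.50) + (3400.00)(161.67) = 1324229.17 mm³
ΣAȲ = (11475.00)(42.50) + (3400.00)(28.33) = 584020.83 mm³
X̄ = 1324229.17 / 14875.00 = 89.02 mm
Ȳ = 584020.83 / 14875.00 = 39.26 mm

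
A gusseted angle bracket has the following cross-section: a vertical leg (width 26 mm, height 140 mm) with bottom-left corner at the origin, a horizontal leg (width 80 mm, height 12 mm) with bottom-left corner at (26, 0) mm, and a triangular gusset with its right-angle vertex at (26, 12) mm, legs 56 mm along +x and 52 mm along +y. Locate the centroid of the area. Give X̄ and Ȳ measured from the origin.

X̄ = 29.01 mm, Ȳ = 50.08 mm

vertical leg: A = 26 × 140 = 3640.00, centroid at (13.00, 70.00).
horizontal leg: A = 80 × 12 = 960.00, centroid at (66.00, 6.00).
gusset: A = ½·56·52 = 1456.00, centroid at (44.67, 29.33).
ΣA = 6056.00 mm², ΣAX̄ = 175714.67 mm³, ΣAȲ = 303269.33 mm³.
X̄ = 175714.67/6056.00 = 29.01 mm; Ȳ = 303269.33/6056.00 = 50.08 mm.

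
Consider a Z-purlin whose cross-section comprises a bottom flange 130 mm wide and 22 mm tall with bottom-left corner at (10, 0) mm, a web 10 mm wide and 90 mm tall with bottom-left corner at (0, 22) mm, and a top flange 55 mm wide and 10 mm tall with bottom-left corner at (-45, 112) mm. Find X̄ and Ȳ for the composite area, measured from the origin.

X̄ = 48.58 mm, Ȳ = 36.22 mm

Part | A | x̄ᵢ | ȳᵢ | A·x̄ᵢ | A·ȳᵢ
bottom flange | 2860.00 | 75.00 | 11.00 | 214500.00 | 31460.00
web | 900.00 | 5.00 | 67.00 | 4500.00 | 60300.00
top flange | 550.00 | -17.50 | 117.00 | -9625.00 | 64350.00
Σ | 4310.00 |  |  | 209375.00 | 156110.00
X̄ = 209375.00 / 4310.00 = 48.58 mm
Ȳ = 156110.00 / 4310.00 = 36.22 mm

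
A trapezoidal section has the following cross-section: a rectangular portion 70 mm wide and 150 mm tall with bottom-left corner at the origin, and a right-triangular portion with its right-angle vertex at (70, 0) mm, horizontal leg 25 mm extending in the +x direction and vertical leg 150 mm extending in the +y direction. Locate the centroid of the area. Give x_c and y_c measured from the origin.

x_c = 41.57 mm, y_c = 71.21 mm

Part | A | x̄ᵢ | ȳᵢ | A·x̄ᵢ | A·ȳᵢ
rectangular portion | 10500.00 | 35.00 | 75.00 | 367500.00 | 787500.00
triangular portion | 1875.00 | 78.33 | 50.00 | 146875.00 | 93750.00
Σ | 12375.00 |  |  | 514375.00 | 881250.00
x_c = 514375.00 / 12375.00 = 41.57 mm
y_c = 881250.00 / 12375.00 = 71.21 mm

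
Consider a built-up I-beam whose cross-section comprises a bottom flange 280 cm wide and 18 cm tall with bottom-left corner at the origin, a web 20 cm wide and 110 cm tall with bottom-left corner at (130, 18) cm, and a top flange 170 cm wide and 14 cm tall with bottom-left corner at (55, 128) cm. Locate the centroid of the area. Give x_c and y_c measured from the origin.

x_c = 140.00 cm, y_c = 54.81 cm

Part | A | x̄ᵢ | ȳᵢ | A·x̄ᵢ | A·ȳᵢ
bottom flange | 5040.00 | 140.00 | 9.00 | 705600.00 | 45360.00
web | 2200.00 | 140.00 | 73.00 | 308000.00 | 160600.00
top flange | 2380.00 | 140.00 | 135.00 | 333200.00 | 321300.00
Σ | 9620.00 |  |  | 1346800.00 | 527260.00
x_c = 1346800.00 / 9620.00 = 140.00 cm
y_c = 527260.00 / 9620.00 = 54.81 cm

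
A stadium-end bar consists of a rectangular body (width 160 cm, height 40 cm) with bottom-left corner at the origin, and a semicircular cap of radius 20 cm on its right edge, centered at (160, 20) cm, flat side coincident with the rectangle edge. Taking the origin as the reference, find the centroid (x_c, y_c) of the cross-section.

x_c = 87.91 cm, y_c = 20.00 cm

rectangular body: A = 160 × 40 = 6400.00, centroid at (80.00, 20.00).
semicircular end: A = ½π·20² = 628.32, centroid at (168.49, 20.00).
ΣA = 7028.32 cm², ΣAx_c = 617864.30 cm³, ΣAy_c = 140566.37 cm³.
x_c = 617864.30/7028.32 = 87.91 cm; y_c = 140566.37/7028.32 = 20.00 cm.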